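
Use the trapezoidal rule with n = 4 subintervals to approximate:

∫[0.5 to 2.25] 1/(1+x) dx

f(x) = 1/(1+x)
a = 0.5, b = 2.25, n = 4
h = (b - a)/n = 0.437500

Trapezoidal rule: (h/2)[f(x₀) + 2f(x₁) + 2f(x₂) + ... + f(xₙ)]

x_0 = 0.5000, f(x_0) = 0.666667, coefficient = 1
x_1 = 0.9375, f(x_1) = 0.516129, coefficient = 2
x_2 = 1.3750, f(x_2) = 0.421053, coefficient = 2
x_3 = 1.8125, f(x_3) = 0.355556, coefficient = 2
x_4 = 2.2500, f(x_4) = 0.307692, coefficient = 1

I ≈ (0.437500/2) × 3.559833 = 0.778714
Exact value: 0.773190
Error: 0.005524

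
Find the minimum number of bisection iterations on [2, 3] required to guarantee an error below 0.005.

We need (b-a)/2^n ≤ 0.005
(3 - 2)/2^n ≤ 0.005
1/2^n ≤ 0.005
2^n ≥ 200
n ≥ log₂(200) = 7.64
n ≥ 8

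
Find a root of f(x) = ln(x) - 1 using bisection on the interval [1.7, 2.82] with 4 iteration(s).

f(x) = ln(x) - 1
Initial interval: [1.7, 2.82]

Iteration 1:
  c_1 = (1.700000 + 2.820000)/2 = 2.260000
  f(c_1) = f(2.260000) = -0.184635
  f(a) × f(c) ≥ 0, new interval: [2.260000, 2.820000]
Iteration 2:
  c_2 = (2.260000 + 2.820000)/2 = 2.540000
  f(c_2) = f(2.540000) = -0.067836
  f(a) × f(c) ≥ 0, new interval: [2.540000, 2.820000]
Iteration 3:
  c_3 = (2.540000 + 2.820000)/2 = 2.680000
  f(c_3) = f(2.680000) = -0.014183
  f(a) × f(c) ≥ 0, new interval: [2.680000, 2.820000]
Iteration 4:
  c_4 = (2.680000 + 2.820000)/2 = 2.750000
  f(c_4) = f(2.750000) = 0.011601
  f(a) × f(c) < 0, new interval: [2.680000, 2.750000]

After 4 iteration(s), the approximation is c_4 = 2.750000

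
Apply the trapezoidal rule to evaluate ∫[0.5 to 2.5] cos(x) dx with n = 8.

f(x) = cos(x)
a = 0.5, b = 2.5, n = 8
h = (b - a)/n = 0.250000

Trapezoidal rule: (h/2)[f(x₀) + 2f(x₁) + 2f(x₂) + ... + f(xₙ)]

x_0 = 0.5000, f(x_0) = 0.877583, coefficient = 1
x_1 = 0.7500, f(x_1) = 0.731689, coefficient = 2
x_2 = 1.0000, f(x_2) = 0.540302, coefficient = 2
x_3 = 1.2500, f(x_3) = 0.315322, coefficient = 2
x_4 = 1.5000, f(x_4) = 0.070737, coefficient = 2
x_5 = 1.7500, f(x_5) = -0.178246, coefficient = 2
x_6 = 2.0000, f(x_6) = -0.416147, coefficient = 2
x_7 = 2.2500, f(x_7) = -0.628174, coefficient = 2
x_8 = 2.5000, f(x_8) = -0.801144, coefficient = 1

I ≈ (0.250000/2) × 0.947407 = 0.118426
Exact value: 0.119047
Error: 0.000621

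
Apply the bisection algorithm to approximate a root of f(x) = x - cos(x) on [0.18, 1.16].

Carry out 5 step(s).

f(x) = x - cos(x)
Initial interval: [0.18, 1.16]

Iteration 1:
  c_1 = (0.180000 + 1.160000)/2 = 0.670000
  f(c_1) = f(0.670000) = -0.113822
  f(a) × f(c) ≥ 0, new interval: [0.670000, 1.160000]
Iteration 2:
  c_2 = (0.670000 + 1.160000)/2 = 0.915000
  f(c_2) = f(0.915000) = 0.305209
  f(a) × f(c) < 0, new interval: [0.670000, 0.915000]
Iteration 3:
  c_3 = (0.670000 + 0.915000)/2 = 0.792500
  f(c_3) = f(0.792500) = 0.090433
  f(a) × f(c) < 0, new interval: [0.670000, 0.792500]
Iteration 4:
  c_4 = (0.670000 + 0.792500)/2 = 0.731250
  f(c_4) = f(0.731250) = -0.013090
  f(a) × f(c) ≥ 0, new interval: [0.731250, 0.792500]
Iteration 5:
  c_5 = (0.731250 + 0.792500)/2 = 0.761875
  f(c_5) = f(0.761875) = 0.038332
  f(a) × f(c) < 0, new interval: [0.731250, 0.761875]

After 5 iteration(s), the approximation is c_5 = 0.761875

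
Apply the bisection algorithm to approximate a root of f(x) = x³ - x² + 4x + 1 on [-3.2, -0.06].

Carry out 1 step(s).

f(x) = x³ - x² + 4x + 1
Initial interval: [-3.2, -0.06]

Iteration 1:
  c_1 = (-3.200000 + (-0.060000))/2 = -1.630000
  f(c_1) = f(-1.630000) = -12.507647
  f(a) × f(c) ≥ 0, new interval: [-1.630000, -0.060000]

After 1 iteration(s), the approximation is c_1 = -1.630000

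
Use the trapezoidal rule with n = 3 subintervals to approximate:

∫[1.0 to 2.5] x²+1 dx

f(x) = x²+1
a = 1.0, b = 2.5, n = 3
h = (b - a)/n = 0.500000

Trapezoidal rule: (h/2)[f(x₀) + 2f(x₁) + 2f(x₂) + ... + f(xₙ)]

x_0 = 1.0000, f(x_0) = 2.000000, coefficient = 1
x_1 = 1.5000, f(x_1) = 3.250000, coefficient = 2
x_2 = 2.0000, f(x_2) = 5.000000, coefficient = 2
x_3 = 2.5000, f(x_3) = 7.250000, coefficient = 1

I ≈ (0.500000/2) × 25.750000 = 6.437500
Exact value: 6.375000
Error: 0.062500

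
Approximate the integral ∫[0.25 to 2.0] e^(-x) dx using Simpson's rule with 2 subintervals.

f(x) = e^(-x)
a = 0.25, b = 2.0, n = 2
h = (b - a)/n = 0.875000

Simpson's rule: (h/3)[f(x₀) + 4f(x₁) + 2f(x₂) + ... + f(xₙ)]

x_0 = 0.2500, f(x_0) = 0.778801, coefficient = 1
x_1 = 1.1250, f(x_1) = 0.324652, coefficient = 4
x_2 = 2.0000, f(x_2) = 0.135335, coefficient = 1

I ≈ (0.875000/3) × 2.212746 = 0.645384
Exact value: 0.643465
Error: 0.001919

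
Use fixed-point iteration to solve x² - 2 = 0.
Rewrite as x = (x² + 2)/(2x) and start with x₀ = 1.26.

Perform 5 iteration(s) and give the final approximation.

Equation: x² - 2 = 0
Fixed-point form: x = (x² + 2)/(2x)
x₀ = 1.26

x_1 = g(1.260000) = 1.423651
x_2 = g(1.423651) = 1.414245
x_3 = g(1.414245) = 1.414214
x_4 = g(1.414214) = 1.414214
x_5 = g(1.414214) = 1.414214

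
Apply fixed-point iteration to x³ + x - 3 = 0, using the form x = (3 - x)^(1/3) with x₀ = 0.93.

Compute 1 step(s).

Equation: x³ + x - 3 = 0
Fixed-point form: x = (3 - x)^(1/3)
x₀ = 0.93

x_1 = g(0.930000) = 1.274452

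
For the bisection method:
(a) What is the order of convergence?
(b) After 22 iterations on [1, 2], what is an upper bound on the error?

(a) Bisection has linear (order 1) convergence; the error is halved each step.

(b) Error bound = (b-a)/2^n = (2 - 1)/2^{22}
    = 1/2^{22}

(a) 1 (linear); (b) error ≤ 2.38e-07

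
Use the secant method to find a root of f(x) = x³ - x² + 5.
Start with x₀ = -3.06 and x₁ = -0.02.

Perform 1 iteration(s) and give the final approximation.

f(x) = x³ - x² + 5
x₀ = -3.06, x₁ = -0.02

Secant formula: x_{n+1} = x_n - f(x_n)(x_n - x_{n-1})/(f(x_n) - f(x_{n-1}))

Iteration 1:
  f(-3.060000) = -33.016216
  f(-0.020000) = 4.999592
  x_2 = -0.020000 - 4.999592×(-0.020000 - (-3.060000))/(4.999592 - (-33.016216))
       = -0.419801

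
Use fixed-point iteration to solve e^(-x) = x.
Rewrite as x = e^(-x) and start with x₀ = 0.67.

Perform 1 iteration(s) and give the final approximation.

Equation: e^(-x) = x
Fixed-point form: x = e^(-x)
x₀ = 0.67

x_1 = g(0.670000) = 0.511709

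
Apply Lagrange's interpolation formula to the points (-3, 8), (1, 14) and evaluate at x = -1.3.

Lagrange interpolation formula:
P(x) = Σ yᵢ × Lᵢ(x)
where Lᵢ(x) = Π_{j≠i} (x - xⱼ)/(xᵢ - xⱼ)

L_0(-1.3) = (-1.3 - 1)/(-3 - 1) = 0.575000
L_1(-1.3) = (-1.3 - (-3))/(1 - (-3)) = 0.425000

P(-1.3) = 8×L_0(-1.3) + 14×L_1(-1.3)
P(-1.3) = 10.550000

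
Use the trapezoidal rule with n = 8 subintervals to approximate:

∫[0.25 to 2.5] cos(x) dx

f(x) = cos(x)
a = 0.25, b = 2.5, n = 8
h = (b - a)/n = 0.281250

Trapezoidal rule: (h/2)[f(x₀) + 2f(x₁) + 2f(x₂) + ... + f(xₙ)]

x_0 = 0.2500, f(x_0) = 0.968912, coefficient = 1
x_1 = 0.5312, f(x_1) = 0.862174, coefficient = 2
x_2 = 0.8125, f(x_2) = 0.687686, coefficient = 2
x_3 = 1.0938, f(x_3) = 0.459157, coefficient = 2
x_4 = 1.3750, f(x_4) = 0.194548, coefficient = 2
x_5 = 1.6562, f(x_5) = -0.085350, coefficient = 2
x_6 = 1.9375, f(x_6) = -0.358540, coefficient = 2
x_7 = 2.2188, f(x_7) = -0.603556, coefficient = 2
x_8 = 2.5000, f(x_8) = -0.801144, coefficient = 1

I ≈ (0.281250/2) × 2.480007 = 0.348751
Exact value: 0.351068
Error: 0.002317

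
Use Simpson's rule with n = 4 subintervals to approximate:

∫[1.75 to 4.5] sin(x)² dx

f(x) = sin(x)²
a = 1.75, b = 4.5, n = 4
h = (b - a)/n = 0.687500

Simpson's rule: (h/3)[f(x₀) + 4f(x₁) + 2f(x₂) + ... + f(xₙ)]

x_0 = 1.7500, f(x_0) = 0.968228, coefficient = 1
x_1 = 2.4375, f(x_1) = 0.419052, coefficient = 4
x_2 = 3.1250, f(x_2) = 0.000275, coefficient = 2
x_3 = 3.8125, f(x_3) = 0.386507, coefficient = 4
x_4 = 4.5000, f(x_4) = 0.955565, coefficient = 1

I ≈ (0.687500/3) × 5.146582 = 1.179425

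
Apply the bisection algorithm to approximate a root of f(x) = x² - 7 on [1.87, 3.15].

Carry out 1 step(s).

f(x) = x² - 7
Initial interval: [1.87, 3.15]

Iteration 1:
  c_1 = (1.870000 + 3.150000)/2 = 2.510000
  f(c_1) = f(2.510000) = -0.699900
  f(a) × f(c) ≥ 0, new interval: [2.510000, 3.150000]

After 1 iteration(s), the approximation is c_1 = 2.510000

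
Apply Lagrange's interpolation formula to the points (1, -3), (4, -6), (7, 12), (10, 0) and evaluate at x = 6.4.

Lagrange interpolation formula:
P(x) = Σ yᵢ × Lᵢ(x)
where Lᵢ(x) = Π_{j≠i} (x - xⱼ)/(xᵢ - xⱼ)

L_0(6.4) = (6.4 - 4)/(1 - 4) × (6.4 - 7)/(1 - 7) × (6.4 - 10)/(1 - 10) = -0.032000
L_1(6.4) = (6.4 - 1)/(4 - 1) × (6.4 - 7)/(4 - 7) × (6.4 - 10)/(4 - 10) = 0.216000
L_2(6.4) = (6.4 - 1)/(7 - 1) × (6.4 - 4)/(7 - 4) × (6.4 - 10)/(7 - 10) = 0.864000
L_3(6.4) = (6.4 - 1)/(10 - 1) × (6.4 - 4)/(10 - 4) × (6.4 - 7)/(10 - 7) = -0.048000

P(6.4) = (-3)×L_0(6.4) + (-6)×L_1(6.4) + 12×L_2(6.4) + 0×L_3(6.4)
P(6.4) = 9.168000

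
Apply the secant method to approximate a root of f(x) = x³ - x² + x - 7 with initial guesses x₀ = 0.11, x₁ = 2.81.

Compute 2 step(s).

f(x) = x³ - x² + x - 7
x₀ = 0.11, x₁ = 2.81

Secant formula: x_{n+1} = x_n - f(x_n)(x_n - x_{n-1})/(f(x_n) - f(x_{n-1}))

Iteration 1:
  f(0.110000) = -6.900769
  f(2.810000) = 10.101941
  x_2 = 2.810000 - 10.101941×(2.810000 - 0.110000)/(10.101941 - (-6.900769))
       = 1.205830
Iteration 2:
  f(2.810000) = 10.101941
  f(1.205830) = -5.494888
  x_3 = 1.205830 - (-5.494888)×(1.205830 - 2.810000)/(-5.494888 - 10.101941)
       = 1.770992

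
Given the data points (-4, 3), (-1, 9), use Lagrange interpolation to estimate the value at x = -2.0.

Lagrange interpolation formula:
P(x) = Σ yᵢ × Lᵢ(x)
where Lᵢ(x) = Π_{j≠i} (x - xⱼ)/(xᵢ - xⱼ)

L_0(-2.0) = (-2.0 - (-1))/(-4 - (-1)) = 0.333333
L_1(-2.0) = (-2.0 - (-4))/(-1 - (-4)) = 0.666667

P(-2.0) = 3×L_0(-2.0) + 9×L_1(-2.0)
P(-2.0) = 7.000000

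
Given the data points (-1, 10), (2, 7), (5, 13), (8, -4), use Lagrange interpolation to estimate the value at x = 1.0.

Lagrange interpolation formula:
P(x) = Σ yᵢ × Lᵢ(x)
where Lᵢ(x) = Π_{j≠i} (x - xⱼ)/(xᵢ - xⱼ)

L_0(1.0) = (1.0 - 2)/(-1 - 2) × (1.0 - 5)/(-1 - 5) × (1.0 - 8)/(-1 - 8) = 0.172840
L_1(1.0) = (1.0 - (-1))/(2 - (-1)) × (1.0 - 5)/(2 - 5) × (1.0 - 8)/(2 - 8) = 1.037037
L_2(1.0) = (1.0 - (-1))/(5 - (-1)) × (1.0 - 2)/(5 - 2) × (1.0 - 8)/(5 - 8) = -0.259259
L_3(1.0) = (1.0 - (-1))/(8 - (-1)) × (1.0 - 2)/(8 - 2) × (1.0 - 5)/(8 - 5) = 0.049383

P(1.0) = 10×L_0(1.0) + 7×L_1(1.0) + 13×L_2(1.0) + (-4)×L_3(1.0)
P(1.0) = 5.419753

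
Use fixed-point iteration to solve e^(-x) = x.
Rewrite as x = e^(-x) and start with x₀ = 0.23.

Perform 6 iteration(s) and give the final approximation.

Equation: e^(-x) = x
Fixed-point form: x = e^(-x)
x₀ = 0.23

x_1 = g(0.230000) = 0.794534
x_2 = g(0.794534) = 0.451792
x_3 = g(0.451792) = 0.636487
x_4 = g(0.636487) = 0.529148
x_5 = g(0.529148) = 0.589107
x_6 = g(0.589107) = 0.554823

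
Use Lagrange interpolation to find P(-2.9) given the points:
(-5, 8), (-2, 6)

Lagrange interpolation formula:
P(x) = Σ yᵢ × Lᵢ(x)
where Lᵢ(x) = Π_{j≠i} (x - xⱼ)/(xᵢ - xⱼ)

L_0(-2.9) = (-2.9 - (-2))/(-5 - (-2)) = 0.300000
L_1(-2.9) = (-2.9 - (-5))/(-2 - (-5)) = 0.700000

P(-2.9) = 8×L_0(-2.9) + 6×L_1(-2.9)
P(-2.9) = 6.600000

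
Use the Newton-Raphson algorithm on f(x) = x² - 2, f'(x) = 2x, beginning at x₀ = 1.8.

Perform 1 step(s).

f(x) = x² - 2
f'(x) = 2x
x₀ = 1.8

Newton-Raphson formula: x_{n+1} = x_n - f(x_n)/f'(x_n)

Iteration 1:
  f(1.800000) = 1.240000
  f'(1.800000) = 3.600000
  x_1 = 1.800000 - 1.240000/3.600000 = 1.455556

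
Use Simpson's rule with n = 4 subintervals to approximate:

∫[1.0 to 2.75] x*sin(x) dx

f(x) = x*sin(x)
a = 1.0, b = 2.75, n = 4
h = (b - a)/n = 0.437500

Simpson's rule: (h/3)[f(x₀) + 4f(x₁) + 2f(x₂) + ... + f(xₙ)]

x_0 = 1.0000, f(x_0) = 0.841471, coefficient = 1
x_1 = 1.4375, f(x_1) = 1.424748, coefficient = 4
x_2 = 1.8750, f(x_2) = 1.788911, coefficient = 2
x_3 = 2.3125, f(x_3) = 1.705050, coefficient = 4
x_4 = 2.7500, f(x_4) = 1.049568, coefficient = 1

I ≈ (0.437500/3) × 17.988051 = 2.623257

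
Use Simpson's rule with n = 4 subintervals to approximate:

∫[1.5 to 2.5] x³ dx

f(x) = x³
a = 1.5, b = 2.5, n = 4
h = (b - a)/n = 0.250000

Simpson's rule: (h/3)[f(x₀) + 4f(x₁) + 2f(x₂) + ... + f(xₙ)]

x_0 = 1.5000, f(x_0) = 3.375000, coefficient = 1
x_1 = 1.7500, f(x_1) = 5.359375, coefficient = 4
x_2 = 2.0000, f(x_2) = 8.000000, coefficient = 2
x_3 = 2.2500, f(x_3) = 11.390625, coefficient = 4
x_4 = 2.5000, f(x_4) = 15.625000, coefficient = 1

I ≈ (0.250000/3) × 102.000000 = 8.500000
Exact value: 8.500000
Error: 0.000000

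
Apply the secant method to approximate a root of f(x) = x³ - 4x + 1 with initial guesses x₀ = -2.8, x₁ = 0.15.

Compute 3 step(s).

f(x) = x³ - 4x + 1
x₀ = -2.8, x₁ = 0.15

Secant formula: x_{n+1} = x_n - f(x_n)(x_n - x_{n-1})/(f(x_n) - f(x_{n-1}))

Iteration 1:
  f(-2.800000) = -9.752000
  f(0.150000) = 0.403375
  x_2 = 0.150000 - 0.403375×(0.150000 - (-2.800000))/(0.403375 - (-9.752000))
       = 0.032825
Iteration 2:
  f(0.150000) = 0.403375
  f(0.032825) = 0.868735
  x_3 = 0.032825 - 0.868735×(0.032825 - 0.150000)/(0.868735 - 0.403375)
       = 0.251567
Iteration 3:
  f(0.032825) = 0.868735
  f(0.251567) = 0.009651
  x_4 = 0.251567 - 0.009651×(0.251567 - 0.032825)/(0.009651 - 0.868735)
       = 0.254025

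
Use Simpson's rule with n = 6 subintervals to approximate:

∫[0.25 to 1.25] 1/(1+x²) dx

f(x) = 1/(1+x²)
a = 0.25, b = 1.25, n = 6
h = (b - a)/n = 0.166667

Simpson's rule: (h/3)[f(x₀) + 4f(x₁) + 2f(x₂) + ... + f(xₙ)]

x_0 = 0.2500, f(x_0) = 0.941176, coefficient = 1
x_1 = 0.4167, f(x_1) = 0.852071, coefficient = 4
x_2 = 0.5833, f(x_2) = 0.746114, coefficient = 2
x_3 = 0.7500, f(x_3) = 0.640000, coefficient = 4
x_4 = 0.9167, f(x_4) = 0.543396, coefficient = 2
x_5 = 1.0833, f(x_5) = 0.460064, coefficient = 4
x_6 = 1.2500, f(x_6) = 0.390244, coefficient = 1

I ≈ (0.166667/3) × 11.718980 = 0.651054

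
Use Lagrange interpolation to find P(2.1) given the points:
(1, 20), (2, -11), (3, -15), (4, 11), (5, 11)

Lagrange interpolation formula:
P(x) = Σ yᵢ × Lᵢ(x)
where Lᵢ(x) = Π_{j≠i} (x - xⱼ)/(xᵢ - xⱼ)

L_0(2.1) = (2.1 - 2)/(1 - 2) × (2.1 - 3)/(1 - 3) × (2.1 - 4)/(1 - 4) × (2.1 - 5)/(1 - 5) = -0.020663
L_1(2.1) = (2.1 - 1)/(2 - 1) × (2.1 - 3)/(2 - 3) × (2.1 - 4)/(2 - 4) × (2.1 - 5)/(2 - 5) = 0.909150
L_2(2.1) = (2.1 - 1)/(3 - 1) × (2.1 - 2)/(3 - 2) × (2.1 - 4)/(3 - 4) × (2.1 - 5)/(3 - 5) = 0.151525
L_3(2.1) = (2.1 - 1)/(4 - 1) × (2.1 - 2)/(4 - 2) × (2.1 - 3)/(4 - 3) × (2.1 - 5)/(4 - 5) = -0.047850
L_4(2.1) = (2.1 - 1)/(5 - 1) × (2.1 - 2)/(5 - 2) × (2.1 - 3)/(5 - 3) × (2.1 - 4)/(5 - 4) = 0.007838

P(2.1) = 20×L_0(2.1) + (-11)×L_1(2.1) + (-15)×L_2(2.1) + 11×L_3(2.1) + 11×L_4(2.1)
P(2.1) = -13.126913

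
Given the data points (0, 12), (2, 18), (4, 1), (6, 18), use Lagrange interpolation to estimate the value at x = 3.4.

Lagrange interpolation formula:
P(x) = Σ yᵢ × Lᵢ(x)
where Lᵢ(x) = Π_{j≠i} (x - xⱼ)/(xᵢ - xⱼ)

L_0(3.4) = (3.4 - 2)/(0 - 2) × (3.4 - 4)/(0 - 4) × (3.4 - 6)/(0 - 6) = -0.045500
L_1(3.4) = (3.4 - 0)/(2 - 0) × (3.4 - 4)/(2 - 4) × (3.4 - 6)/(2 - 6) = 0.331500
L_2(3.4) = (3.4 - 0)/(4 - 0) × (3.4 - 2)/(4 - 2) × (3.4 - 6)/(4 - 6) = 0.773500
L_3(3.4) = (3.4 - 0)/(6 - 0) × (3.4 - 2)/(6 - 2) × (3.4 - 4)/(6 - 4) = -0.059500

P(3.4) = 12×L_0(3.4) + 18×L_1(3.4) + 1×L_2(3.4) + 18×L_3(3.4)
P(3.4) = 5.123500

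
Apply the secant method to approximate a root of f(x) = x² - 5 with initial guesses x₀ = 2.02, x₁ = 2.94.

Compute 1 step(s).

f(x) = x² - 5
x₀ = 2.02, x₁ = 2.94

Secant formula: x_{n+1} = x_n - f(x_n)(x_n - x_{n-1})/(f(x_n) - f(x_{n-1}))

Iteration 1:
  f(2.020000) = -0.919600
  f(2.940000) = 3.643600
  x_2 = 2.940000 - 3.643600×(2.940000 - 2.020000)/(3.643600 - (-0.919600))
       = 2.205403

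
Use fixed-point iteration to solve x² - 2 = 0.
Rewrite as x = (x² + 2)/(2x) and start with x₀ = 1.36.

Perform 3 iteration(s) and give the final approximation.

Equation: x² - 2 = 0
Fixed-point form: x = (x² + 2)/(2x)
x₀ = 1.36

x_1 = g(1.360000) = 1.415294
x_2 = g(1.415294) = 1.414214
x_3 = g(1.414214) = 1.414214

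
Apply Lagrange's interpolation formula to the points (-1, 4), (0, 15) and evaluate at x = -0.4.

Lagrange interpolation formula:
P(x) = Σ yᵢ × Lᵢ(x)
where Lᵢ(x) = Π_{j≠i} (x - xⱼ)/(xᵢ - xⱼ)

L_0(-0.4) = (-0.4 - 0)/(-1 - 0) = 0.400000
L_1(-0.4) = (-0.4 - (-1))/(0 - (-1)) = 0.600000

P(-0.4) = 4×L_0(-0.4) + 15×L_1(-0.4)
P(-0.4) = 10.600000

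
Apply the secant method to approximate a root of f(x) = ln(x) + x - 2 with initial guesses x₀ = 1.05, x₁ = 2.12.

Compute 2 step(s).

f(x) = ln(x) + x - 2
x₀ = 1.05, x₁ = 2.12

Secant formula: x_{n+1} = x_n - f(x_n)(x_n - x_{n-1})/(f(x_n) - f(x_{n-1}))

Iteration 1:
  f(1.050000) = -0.901210
  f(2.120000) = 0.871416
  x_2 = 2.120000 - 0.871416×(2.120000 - 1.050000)/(0.871416 - (-0.901210))
       = 1.593992
Iteration 2:
  f(2.120000) = 0.871416
  f(1.593992) = 0.060234
  x_3 = 1.593992 - 0.060234×(1.593992 - 2.120000)/(0.060234 - 0.871416)
       = 1.554934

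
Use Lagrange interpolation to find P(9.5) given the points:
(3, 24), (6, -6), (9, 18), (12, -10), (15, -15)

Lagrange interpolation formula:
P(x) = Σ yᵢ × Lᵢ(x)
where Lᵢ(x) = Π_{j≠i} (x - xⱼ)/(xᵢ - xⱼ)

L_0(9.5) = (9.5 - 6)/(3 - 6) × (9.5 - 9)/(3 - 9) × (9.5 - 12)/(3 - 12) × (9.5 - 15)/(3 - 15) = 0.012378
L_1(9.5) = (9.5 - 3)/(6 - 3) × (9.5 - 9)/(6 - 9) × (9.5 - 12)/(6 - 12) × (9.5 - 15)/(6 - 15) = -0.091950
L_2(9.5) = (9.5 - 3)/(9 - 3) × (9.5 - 6)/(9 - 6) × (9.5 - 12)/(9 - 12) × (9.5 - 15)/(9 - 15) = 0.965471
L_3(9.5) = (9.5 - 3)/(12 - 3) × (9.5 - 6)/(12 - 6) × (9.5 - 9)/(12 - 9) × (9.5 - 15)/(12 - 15) = 0.128729
L_4(9.5) = (9.5 - 3)/(15 - 3) × (9.5 - 6)/(15 - 6) × (9.5 - 9)/(15 - 9) × (9.5 - 12)/(15 - 12) = -0.014628

P(9.5) = 24×L_0(9.5) + (-6)×L_1(9.5) + 18×L_2(9.5) + (-10)×L_3(9.5) + (-15)×L_4(9.5)
P(9.5) = 17.159369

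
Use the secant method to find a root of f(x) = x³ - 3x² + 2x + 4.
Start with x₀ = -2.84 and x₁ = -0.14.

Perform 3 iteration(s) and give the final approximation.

f(x) = x³ - 3x² + 2x + 4
x₀ = -2.84, x₁ = -0.14

Secant formula: x_{n+1} = x_n - f(x_n)(x_n - x_{n-1})/(f(x_n) - f(x_{n-1}))

Iteration 1:
  f(-2.840000) = -48.783104
  f(-0.140000) = 3.658456
  x_2 = -0.140000 - 3.658456×(-0.140000 - (-2.840000))/(3.658456 - (-48.783104))
       = -0.328359
Iteration 2:
  f(-0.140000) = 3.658456
  f(-0.328359) = 2.984420
  x_3 = -0.328359 - 2.984420×(-0.328359 - (-0.140000))/(2.984420 - 3.658456)
       = -1.162353
Iteration 3:
  f(-0.328359) = 2.984420
  f(-1.162353) = -3.948314
  x_4 = -1.162353 - (-3.948314)×(-1.162353 - (-0.328359))/(-3.948314 - 2.984420)
       = -0.687379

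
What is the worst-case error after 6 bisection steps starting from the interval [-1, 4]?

Bisection error bound: |error| ≤ (b-a)/2^n
|error| ≤ (4 - (-1))/2^6 = 5/2^6
|error| ≤ 0.0781250000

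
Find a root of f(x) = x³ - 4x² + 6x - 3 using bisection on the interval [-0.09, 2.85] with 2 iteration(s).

f(x) = x³ - 4x² + 6x - 3
Initial interval: [-0.09, 2.85]

Iteration 1:
  c_1 = (-0.090000 + 2.850000)/2 = 1.380000
  f(c_1) = f(1.380000) = 0.290472
  f(a) × f(c) < 0, new interval: [-0.090000, 1.380000]
Iteration 2:
  c_2 = (-0.090000 + 1.380000)/2 = 0.645000
  f(c_2) = f(0.645000) = -0.525764
  f(a) × f(c) ≥ 0, new interval: [0.645000, 1.380000]

After 2 iteration(s), the approximation is c_2 = 0.645000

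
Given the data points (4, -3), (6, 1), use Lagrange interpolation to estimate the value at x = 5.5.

Lagrange interpolation formula:
P(x) = Σ yᵢ × Lᵢ(x)
where Lᵢ(x) = Π_{j≠i} (x - xⱼ)/(xᵢ - xⱼ)

L_0(5.5) = (5.5 - 6)/(4 - 6) = 0.250000
L_1(5.5) = (5.5 - 4)/(6 - 4) = 0.750000

P(5.5) = (-3)×L_0(5.5) + 1×L_1(5.5)
P(5.5) = 0.000000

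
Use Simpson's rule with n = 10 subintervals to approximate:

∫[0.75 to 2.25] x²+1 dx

f(x) = x²+1
a = 0.75, b = 2.25, n = 10
h = (b - a)/n = 0.150000

Simpson's rule: (h/3)[f(x₀) + 4f(x₁) + 2f(x₂) + ... + f(xₙ)]

x_0 = 0.7500, f(x_0) = 1.562500, coefficient = 1
x_1 = 0.9000, f(x_1) = 1.810000, coefficient = 4
x_2 = 1.0500, f(x_2) = 2.102500, coefficient = 2
x_3 = 1.2000, f(x_3) = 2.440000, coefficient = 4
x_4 = 1.3500, f(x_4) = 2.822500, coefficient = 2
x_5 = 1.5000, f(x_5) = 3.250000, coefficient = 4
x_6 = 1.6500, f(x_6) = 3.722500, coefficient = 2
x_7 = 1.8000, f(x_7) = 4.240000, coefficient = 4
x_8 = 1.9500, f(x_8) = 4.802500, coefficient = 2
x_9 = 2.1000, f(x_9) = 5.410000, coefficient = 4
x_10 = 2.2500, f(x_10) = 6.062500, coefficient = 1

I ≈ (0.150000/3) × 103.125000 = 5.156250
Exact value: 5.156250
Error: 0.000000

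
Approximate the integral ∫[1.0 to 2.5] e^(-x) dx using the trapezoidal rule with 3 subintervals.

f(x) = e^(-x)
a = 1.0, b = 2.5, n = 3
h = (b - a)/n = 0.500000

Trapezoidal rule: (h/2)[f(x₀) + 2f(x₁) + 2f(x₂) + ... + f(xₙ)]

x_0 = 1.0000, f(x_0) = 0.367879, coefficient = 1
x_1 = 1.5000, f(x_1) = 0.223130, coefficient = 2
x_2 = 2.0000, f(x_2) = 0.135335, coefficient = 2
x_3 = 2.5000, f(x_3) = 0.082085, coefficient = 1

I ≈ (0.500000/2) × 1.166895 = 0.291724
Exact value: 0.285794
Error: 0.005929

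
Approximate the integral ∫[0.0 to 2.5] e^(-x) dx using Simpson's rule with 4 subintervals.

f(x) = e^(-x)
a = 0.0, b = 2.5, n = 4
h = (b - a)/n = 0.625000

Simpson's rule: (h/3)[f(x₀) + 4f(x₁) + 2f(x₂) + ... + f(xₙ)]

x_0 = 0.0000, f(x_0) = 1.000000, coefficient = 1
x_1 = 0.6250, f(x_1) = 0.535261, coefficient = 4
x_2 = 1.2500, f(x_2) = 0.286505, coefficient = 2
x_3 = 1.8750, f(x_3) = 0.153355, coefficient = 4
x_4 = 2.5000, f(x_4) = 0.082085, coefficient = 1

I ≈ (0.625000/3) × 4.409560 = 0.918658
Exact value: 0.917915
Error: 0.000743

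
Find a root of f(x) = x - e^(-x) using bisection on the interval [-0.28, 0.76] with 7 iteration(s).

f(x) = x - e^(-x)
Initial interval: [-0.28, 0.76]

Iteration 1:
  c_1 = (-0.280000 + 0.760000)/2 = 0.240000
  f(c_1) = f(0.240000) = -0.546628
  f(a) × f(c) ≥ 0, new interval: [0.240000, 0.760000]
Iteration 2:
  c_2 = (0.240000 + 0.760000)/2 = 0.500000
  f(c_2) = f(0.500000) = -0.106531
  f(a) × f(c) ≥ 0, new interval: [0.500000, 0.760000]
Iteration 3:
  c_3 = (0.500000 + 0.760000)/2 = 0.630000
  f(c_3) = f(0.630000) = 0.097408
  f(a) × f(c) < 0, new interval: [0.500000, 0.630000]
Iteration 4:
  c_4 = (0.500000 + 0.630000)/2 = 0.565000
  f(c_4) = f(0.565000) = -0.003360
  f(a) × f(c) ≥ 0, new interval: [0.565000, 0.630000]
Iteration 5:
  c_5 = (0.565000 + 0.630000)/2 = 0.597500
  f(c_5) = f(0.597500) = 0.047315
  f(a) × f(c) < 0, new interval: [0.565000, 0.597500]
Iteration 6:
  c_6 = (0.565000 + 0.597500)/2 = 0.581250
  f(c_6) = f(0.581250) = 0.022051
  f(a) × f(c) < 0, new interval: [0.565000, 0.581250]
Iteration 7:
  c_7 = (0.565000 + 0.581250)/2 = 0.573125
  f(c_7) = f(0.573125) = 0.009364
  f(a) × f(c) < 0, new interval: [0.565000, 0.573125]

After 7 iteration(s), the approximation is c_7 = 0.573125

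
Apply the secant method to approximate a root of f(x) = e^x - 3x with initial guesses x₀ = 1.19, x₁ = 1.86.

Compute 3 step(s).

f(x) = e^x - 3x
x₀ = 1.19, x₁ = 1.86

Secant formula: x_{n+1} = x_n - f(x_n)(x_n - x_{n-1})/(f(x_n) - f(x_{n-1}))

Iteration 1:
  f(1.190000) = -0.282919
  f(1.860000) = 0.843737
  x_2 = 1.860000 - 0.843737×(1.860000 - 1.190000)/(0.843737 - (-0.282919))
       = 1.358246
Iteration 2:
  f(1.860000) = 0.843737
  f(1.358246) = -0.185372
  x_3 = 1.358246 - (-0.185372)×(1.358246 - 1.860000)/(-0.185372 - 0.843737)
       = 1.448627
Iteration 3:
  f(1.358246) = -0.185372
  f(1.448627) = -0.088616
  x_4 = 1.448627 - (-0.088616)×(1.448627 - 1.358246)/(-0.088616 - (-0.185372))
       = 1.531403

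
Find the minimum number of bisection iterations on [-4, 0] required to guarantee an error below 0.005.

We need (b-a)/2^n ≤ 0.005
(0 - (-4))/2^n ≤ 0.005
4/2^n ≤ 0.005
2^n ≥ 800
n ≥ log₂(800) = 9.64
n ≥ 10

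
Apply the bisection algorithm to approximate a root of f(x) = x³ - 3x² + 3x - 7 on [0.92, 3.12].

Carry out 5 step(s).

f(x) = x³ - 3x² + 3x - 7
Initial interval: [0.92, 3.12]

Iteration 1:
  c_1 = (0.920000 + 3.120000)/2 = 2.020000
  f(c_1) = f(2.020000) = -4.938792
  f(a) × f(c) ≥ 0, new interval: [2.020000, 3.120000]
Iteration 2:
  c_2 = (2.020000 + 3.120000)/2 = 2.570000
  f(c_2) = f(2.570000) = -2.130107
  f(a) × f(c) ≥ 0, new interval: [2.570000, 3.120000]
Iteration 3:
  c_3 = (2.570000 + 3.120000)/2 = 2.845000
  f(c_3) = f(2.845000) = 0.280426
  f(a) × f(c) < 0, new interval: [2.570000, 2.845000]
Iteration 4:
  c_4 = (2.570000 + 2.845000)/2 = 2.707500
  f(c_4) = f(2.707500) = -1.021688
  f(a) × f(c) ≥ 0, new interval: [2.707500, 2.845000]
Iteration 5:
  c_5 = (2.707500 + 2.845000)/2 = 2.776250
  f(c_5) = f(2.776250) = -0.395817
  f(a) × f(c) ≥ 0, new interval: [2.776250, 2.845000]

After 5 iteration(s), the approximation is c_5 = 2.776250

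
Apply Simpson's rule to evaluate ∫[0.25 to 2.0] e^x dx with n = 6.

f(x) = e^x
a = 0.25, b = 2.0, n = 6
h = (b - a)/n = 0.291667

Simpson's rule: (h/3)[f(x₀) + 4f(x₁) + 2f(x₂) + ... + f(xₙ)]

x_0 = 0.2500, f(x_0) = 1.284025, coefficient = 1
x_1 = 0.5417, f(x_1) = 1.718869, coefficient = 4
x_2 = 0.8333, f(x_2) = 2.300976, coefficient = 2
x_3 = 1.1250, f(x_3) = 3.080217, coefficient = 4
x_4 = 1.4167, f(x_4) = 4.123353, coefficient = 2
x_5 = 1.7083, f(x_5) = 5.519754, coefficient = 4
x_6 = 2.0000, f(x_6) = 7.389056, coefficient = 1

I ≈ (0.291667/3) × 62.797101 = 6.105274
Exact value: 6.105031
Error: 0.000243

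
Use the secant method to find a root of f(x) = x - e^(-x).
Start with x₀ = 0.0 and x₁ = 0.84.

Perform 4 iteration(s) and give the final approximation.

f(x) = x - e^(-x)
x₀ = 0.0, x₁ = 0.84

Secant formula: x_{n+1} = x_n - f(x_n)(x_n - x_{n-1})/(f(x_n) - f(x_{n-1}))

Iteration 1:
  f(0.000000) = -1.000000
  f(0.840000) = 0.408289
  x_2 = 0.840000 - 0.408289×(0.840000 - 0.000000)/(0.408289 - (-1.000000))
       = 0.596468
Iteration 2:
  f(0.840000) = 0.408289
  f(0.596468) = 0.045715
  x_3 = 0.596468 - 0.045715×(0.596468 - 0.840000)/(0.045715 - 0.408289)
       = 0.565763
Iteration 3:
  f(0.596468) = 0.045715
  f(0.565763) = -0.002164
  x_4 = 0.565763 - (-0.002164)×(0.565763 - 0.596468)/(-0.002164 - 0.045715)
       = 0.567151
Iteration 4:
  f(0.565763) = -0.002164
  f(0.567151) = 0.000011
  x_5 = 0.567151 - 0.000011×(0.567151 - 0.565763)/(0.000011 - (-0.002164))
       = 0.567143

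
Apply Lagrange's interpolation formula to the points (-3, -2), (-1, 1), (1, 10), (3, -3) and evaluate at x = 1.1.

Lagrange interpolation formula:
P(x) = Σ yᵢ × Lᵢ(x)
where Lᵢ(x) = Π_{j≠i} (x - xⱼ)/(xᵢ - xⱼ)

L_0(1.1) = (1.1 - (-1))/(-3 - (-1)) × (1.1 - 1)/(-3 - 1) × (1.1 - 3)/(-3 - 3) = 0.008313
L_1(1.1) = (1.1 - (-3))/(-1 - (-3)) × (1.1 - 1)/(-1 - 1) × (1.1 - 3)/(-1 - 3) = -0.048688
L_2(1.1) = (1.1 - (-3))/(1 - (-3)) × (1.1 - (-1))/(1 - (-1)) × (1.1 - 3)/(1 - 3) = 1.022437
L_3(1.1) = (1.1 - (-3))/(3 - (-3)) × (1.1 - (-1))/(3 - (-1)) × (1.1 - 1)/(3 - 1) = 0.017938

P(1.1) = (-2)×L_0(1.1) + 1×L_1(1.1) + 10×L_2(1.1) + (-3)×L_3(1.1)
P(1.1) = 10.105250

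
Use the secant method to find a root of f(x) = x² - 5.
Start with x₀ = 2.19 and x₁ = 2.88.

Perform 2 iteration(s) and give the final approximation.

f(x) = x² - 5
x₀ = 2.19, x₁ = 2.88

Secant formula: x_{n+1} = x_n - f(x_n)(x_n - x_{n-1})/(f(x_n) - f(x_{n-1}))

Iteration 1:
  f(2.190000) = -0.203900
  f(2.880000) = 3.294400
  x_2 = 2.880000 - 3.294400×(2.880000 - 2.190000)/(3.294400 - (-0.203900))
       = 2.230217
Iteration 2:
  f(2.880000) = 3.294400
  f(2.230217) = -0.026132
  x_3 = 2.230217 - (-0.026132)×(2.230217 - 2.880000)/(-0.026132 - 3.294400)
       = 2.235331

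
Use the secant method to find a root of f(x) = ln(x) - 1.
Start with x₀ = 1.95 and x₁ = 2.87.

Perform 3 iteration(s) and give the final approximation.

f(x) = ln(x) - 1
x₀ = 1.95, x₁ = 2.87

Secant formula: x_{n+1} = x_n - f(x_n)(x_n - x_{n-1})/(f(x_n) - f(x_{n-1}))

Iteration 1:
  f(1.950000) = -0.332171
  f(2.870000) = 0.054312
  x_2 = 2.870000 - 0.054312×(2.870000 - 1.950000)/(0.054312 - (-0.332171))
       = 2.740713
Iteration 2:
  f(2.870000) = 0.054312
  f(2.740713) = 0.008218
  x_3 = 2.740713 - 0.008218×(2.740713 - 2.870000)/(0.008218 - 0.054312)
       = 2.717662
Iteration 3:
  f(2.740713) = 0.008218
  f(2.717662) = -0.000228
  x_4 = 2.717662 - (-0.000228)×(2.717662 - 2.740713)/(-0.000228 - 0.008218)
       = 2.718284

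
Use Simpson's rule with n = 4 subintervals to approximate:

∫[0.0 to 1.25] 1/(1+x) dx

f(x) = 1/(1+x)
a = 0.0, b = 1.25, n = 4
h = (b - a)/n = 0.312500

Simpson's rule: (h/3)[f(x₀) + 4f(x₁) + 2f(x₂) + ... + f(xₙ)]

x_0 = 0.0000, f(x_0) = 1.000000, coefficient = 1
x_1 = 0.3125, f(x_1) = 0.761905, coefficient = 4
x_2 = 0.6250, f(x_2) = 0.615385, coefficient = 2
x_3 = 0.9375, f(x_3) = 0.516129, coefficient = 4
x_4 = 1.2500, f(x_4) = 0.444444, coefficient = 1

I ≈ (0.312500/3) × 7.787349 = 0.811182
Exact value: 0.810930
Error: 0.000252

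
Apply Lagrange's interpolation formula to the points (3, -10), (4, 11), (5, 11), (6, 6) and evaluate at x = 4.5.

Lagrange interpolation formula:
P(x) = Σ yᵢ × Lᵢ(x)
where Lᵢ(x) = Π_{j≠i} (x - xⱼ)/(xᵢ - xⱼ)

L_0(4.5) = (4.5 - 4)/(3 - 4) × (4.5 - 5)/(3 - 5) × (4.5 - 6)/(3 - 6) = -0.062500
L_1(4.5) = (4.5 - 3)/(4 - 3) × (4.5 - 5)/(4 - 5) × (4.5 - 6)/(4 - 6) = 0.562500
L_2(4.5) = (4.5 - 3)/(5 - 3) × (4.5 - 4)/(5 - 4) × (4.5 - 6)/(5 - 6) = 0.562500
L_3(4.5) = (4.5 - 3)/(6 - 3) × (4.5 - 4)/(6 - 4) × (4.5 - 5)/(6 - 5) = -0.062500

P(4.5) = (-10)×L_0(4.5) + 11×L_1(4.5) + 11×L_2(4.5) + 6×L_3(4.5)
P(4.5) = 12.625000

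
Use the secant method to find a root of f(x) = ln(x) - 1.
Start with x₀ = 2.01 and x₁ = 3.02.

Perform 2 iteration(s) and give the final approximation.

f(x) = ln(x) - 1
x₀ = 2.01, x₁ = 3.02

Secant formula: x_{n+1} = x_n - f(x_n)(x_n - x_{n-1})/(f(x_n) - f(x_{n-1}))

Iteration 1:
  f(2.010000) = -0.301865
  f(3.020000) = 0.105257
  x_2 = 3.020000 - 0.105257×(3.020000 - 2.010000)/(0.105257 - (-0.301865))
       = 2.758876
Iteration 2:
  f(3.020000) = 0.105257
  f(2.758876) = 0.014823
  x_3 = 2.758876 - 0.014823×(2.758876 - 3.020000)/(0.014823 - 0.105257)
       = 2.716074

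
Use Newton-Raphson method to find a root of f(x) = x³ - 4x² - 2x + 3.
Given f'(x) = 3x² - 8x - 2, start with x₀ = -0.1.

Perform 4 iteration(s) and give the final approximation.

f(x) = x³ - 4x² - 2x + 3
f'(x) = 3x² - 8x - 2
x₀ = -0.1

Newton-Raphson formula: x_{n+1} = x_n - f(x_n)/f'(x_n)

Iteration 1:
  f(-0.100000) = 3.159000
  f'(-0.100000) = -1.170000
  x_1 = -0.100000 - 3.159000/(-1.170000) = 2.600000
Iteration 2:
  f(2.600000) = -11.664000
  f'(2.600000) = -2.520000
  x_2 = 2.600000 - (-11.664000)/(-2.520000) = -2.028571
Iteration 3:
  f(-2.028571) = -17.751044
  f'(-2.028571) = 26.573878
  x_3 = -2.028571 - (-17.751044)/26.573878 = -1.360583
Iteration 4:
  f(-1.360583) = -4.202270
  f'(-1.360583) = 14.438222
  x_4 = -1.360583 - (-4.202270)/14.438222 = -1.069531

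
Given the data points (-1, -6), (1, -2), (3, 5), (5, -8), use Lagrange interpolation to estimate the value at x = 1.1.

Lagrange interpolation formula:
P(x) = Σ yᵢ × Lᵢ(x)
where Lᵢ(x) = Π_{j≠i} (x - xⱼ)/(xᵢ - xⱼ)

L_0(1.1) = (1.1 - 1)/(-1 - 1) × (1.1 - 3)/(-1 - 3) × (1.1 - 5)/(-1 - 5) = -0.015438
L_1(1.1) = (1.1 - (-1))/(1 - (-1)) × (1.1 - 3)/(1 - 3) × (1.1 - 5)/(1 - 5) = 0.972562
L_2(1.1) = (1.1 - (-1))/(3 - (-1)) × (1.1 - 1)/(3 - 1) × (1.1 - 5)/(3 - 5) = 0.051188
L_3(1.1) = (1.1 - (-1))/(5 - (-1)) × (1.1 - 1)/(5 - 1) × (1.1 - 3)/(5 - 3) = -0.008313

P(1.1) = (-6)×L_0(1.1) + (-2)×L_1(1.1) + 5×L_2(1.1) + (-8)×L_3(1.1)
P(1.1) = -1.530062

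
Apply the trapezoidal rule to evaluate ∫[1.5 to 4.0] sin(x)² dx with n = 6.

f(x) = sin(x)²
a = 1.5, b = 4.0, n = 6
h = (b - a)/n = 0.416667

Trapezoidal rule: (h/2)[f(x₀) + 2f(x₁) + 2f(x₂) + ... + f(xₙ)]

x_0 = 1.5000, f(x_0) = 0.994996, coefficient = 1
x_1 = 1.9167, f(x_1) = 0.885068, coefficient = 2
x_2 = 2.3333, f(x_2) = 0.522853, coefficient = 2
x_3 = 2.7500, f(x_3) = 0.145665, coefficient = 2
x_4 = 3.1667, f(x_4) = 0.000629, coefficient = 2
x_5 = 3.5833, f(x_5) = 0.182768, coefficient = 2
x_6 = 4.0000, f(x_6) = 0.572750, coefficient = 1

I ≈ (0.416667/2) × 5.041713 = 1.050357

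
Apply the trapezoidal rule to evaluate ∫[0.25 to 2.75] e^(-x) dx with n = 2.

f(x) = e^(-x)
a = 0.25, b = 2.75, n = 2
h = (b - a)/n = 1.250000

Trapezoidal rule: (h/2)[f(x₀) + 2f(x₁) + 2f(x₂) + ... + f(xₙ)]

x_0 = 0.2500, f(x_0) = 0.778801, coefficient = 1
x_1 = 1.5000, f(x_1) = 0.223130, coefficient = 2
x_2 = 2.7500, f(x_2) = 0.063928, coefficient = 1

I ≈ (1.250000/2) × 1.288989 = 0.805618
Exact value: 0.714873
Error: 0.090745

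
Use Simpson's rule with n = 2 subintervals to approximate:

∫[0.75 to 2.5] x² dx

f(x) = x²
a = 0.75, b = 2.5, n = 2
h = (b - a)/n = 0.875000

Simpson's rule: (h/3)[f(x₀) + 4f(x₁) + 2f(x₂) + ... + f(xₙ)]

x_0 = 0.7500, f(x_0) = 0.562500, coefficient = 1
x_1 = 1.6250, f(x_1) = 2.640625, coefficient = 4
x_2 = 2.5000, f(x_2) = 6.250000, coefficient = 1

I ≈ (0.875000/3) × 17.375000 = 5.067708
Exact value: 5.067708
Error: 0.000000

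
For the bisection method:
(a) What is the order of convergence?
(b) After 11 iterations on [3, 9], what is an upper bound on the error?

(a) Bisection has linear (order 1) convergence; the error is halved each step.

(b) Error bound = (b-a)/2^n = (9 - 3)/2^{11}
    = 6/2^{11}

(a) 1 (linear); (b) error ≤ 2.93e-03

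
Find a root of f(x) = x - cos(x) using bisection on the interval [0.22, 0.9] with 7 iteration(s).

f(x) = x - cos(x)
Initial interval: [0.22, 0.9]

Iteration 1:
  c_1 = (0.220000 + 0.900000)/2 = 0.560000
  f(c_1) = f(0.560000) = -0.287255
  f(a) × f(c) ≥ 0, new interval: [0.560000, 0.900000]
Iteration 2:
  c_2 = (0.560000 + 0.900000)/2 = 0.730000
  f(c_2) = f(0.730000) = -0.015174
  f(a) × f(c) ≥ 0, new interval: [0.730000, 0.900000]
Iteration 3:
  c_3 = (0.730000 + 0.900000)/2 = 0.815000
  f(c_3) = f(0.815000) = 0.129132
  f(a) × f(c) < 0, new interval: [0.730000, 0.815000]
Iteration 4:
  c_4 = (0.730000 + 0.815000)/2 = 0.772500
  f(c_4) = f(0.772500) = 0.056332
  f(a) × f(c) < 0, new interval: [0.730000, 0.772500]
Iteration 5:
  c_5 = (0.730000 + 0.772500)/2 = 0.751250
  f(c_5) = f(0.751250) = 0.020414
  f(a) × f(c) < 0, new interval: [0.730000, 0.751250]
Iteration 6:
  c_6 = (0.730000 + 0.751250)/2 = 0.740625
  f(c_6) = f(0.740625) = 0.002578
  f(a) × f(c) < 0, new interval: [0.730000, 0.740625]
Iteration 7:
  c_7 = (0.730000 + 0.740625)/2 = 0.735313
  f(c_7) = f(0.735313) = -0.006309
  f(a) × f(c) ≥ 0, new interval: [0.735313, 0.740625]

After 7 iteration(s), the approximation is c_7 = 0.735313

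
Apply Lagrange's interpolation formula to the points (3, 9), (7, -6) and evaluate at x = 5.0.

Lagrange interpolation formula:
P(x) = Σ yᵢ × Lᵢ(x)
where Lᵢ(x) = Π_{j≠i} (x - xⱼ)/(xᵢ - xⱼ)

L_0(5.0) = (5.0 - 7)/(3 - 7) = 0.500000
L_1(5.0) = (5.0 - 3)/(7 - 3) = 0.500000

P(5.0) = 9×L_0(5.0) + (-6)×L_1(5.0)
P(5.0) = 1.500000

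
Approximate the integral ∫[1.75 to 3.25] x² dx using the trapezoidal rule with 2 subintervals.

f(x) = x²
a = 1.75, b = 3.25, n = 2
h = (b - a)/n = 0.750000

Trapezoidal rule: (h/2)[f(x₀) + 2f(x₁) + 2f(x₂) + ... + f(xₙ)]

x_0 = 1.7500, f(x_0) = 3.062500, coefficient = 1
x_1 = 2.5000, f(x_1) = 6.250000, coefficient = 2
x_2 = 3.2500, f(x_2) = 10.562500, coefficient = 1

I ≈ (0.750000/2) × 26.125000 = 9.796875
Exact value: 9.656250
Error: 0.140625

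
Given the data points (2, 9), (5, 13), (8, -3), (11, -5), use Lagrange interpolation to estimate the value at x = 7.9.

Lagrange interpolation formula:
P(x) = Σ yᵢ × Lᵢ(x)
where Lᵢ(x) = Π_{j≠i} (x - xⱼ)/(xᵢ - xⱼ)

L_0(7.9) = (7.9 - 5)/(2 - 5) × (7.9 - 8)/(2 - 8) × (7.9 - 11)/(2 - 11) = -0.005549
L_1(7.9) = (7.9 - 2)/(5 - 2) × (7.9 - 8)/(5 - 8) × (7.9 - 11)/(5 - 11) = 0.033870
L_2(7.9) = (7.9 - 2)/(8 - 2) × (7.9 - 5)/(8 - 5) × (7.9 - 11)/(8 - 11) = 0.982241
L_3(7.9) = (7.9 - 2)/(11 - 2) × (7.9 - 5)/(11 - 5) × (7.9 - 8)/(11 - 8) = -0.010562

P(7.9) = 9×L_0(7.9) + 13×L_1(7.9) + (-3)×L_2(7.9) + (-5)×L_3(7.9)
P(7.9) = -2.503543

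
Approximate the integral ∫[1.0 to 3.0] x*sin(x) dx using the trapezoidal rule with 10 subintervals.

f(x) = x*sin(x)
a = 1.0, b = 3.0, n = 10
h = (b - a)/n = 0.200000

Trapezoidal rule: (h/2)[f(x₀) + 2f(x₁) + 2f(x₂) + ... + f(xₙ)]

x_0 = 1.0000, f(x_0) = 0.841471, coefficient = 1
x_1 = 1.2000, f(x_1) = 1.118447, coefficient = 2
x_2 = 1.4000, f(x_2) = 1.379630, coefficient = 2
x_3 = 1.6000, f(x_3) = 1.599318, coefficient = 2
x_4 = 1.8000, f(x_4) = 1.752926, coefficient = 2
x_5 = 2.0000, f(x_5) = 1.818595, coefficient = 2
x_6 = 2.2000, f(x_6) = 1.778692, coefficient = 2
x_7 = 2.4000, f(x_7) = 1.621112, coefficient = 2
x_8 = 2.6000, f(x_8) = 1.340304, coefficient = 2
x_9 = 2.8000, f(x_9) = 0.937967, coefficient = 2
x_10 = 3.0000, f(x_10) = 0.423360, coefficient = 1

I ≈ (0.200000/2) × 27.958809 = 2.795881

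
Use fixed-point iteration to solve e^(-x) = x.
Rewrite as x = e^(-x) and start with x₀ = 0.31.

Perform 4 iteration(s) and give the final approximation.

Equation: e^(-x) = x
Fixed-point form: x = e^(-x)
x₀ = 0.31

x_1 = g(0.310000) = 0.733447
x_2 = g(0.733447) = 0.480251
x_3 = g(0.480251) = 0.618628
x_4 = g(0.618628) = 0.538683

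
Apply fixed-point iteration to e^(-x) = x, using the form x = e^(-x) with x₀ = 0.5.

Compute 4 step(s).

Equation: e^(-x) = x
Fixed-point form: x = e^(-x)
x₀ = 0.5

x_1 = g(0.500000) = 0.606531
x_2 = g(0.606531) = 0.545239
x_3 = g(0.545239) = 0.579703
x_4 = g(0.579703) = 0.560065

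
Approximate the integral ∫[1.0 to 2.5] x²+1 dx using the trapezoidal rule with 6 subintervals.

f(x) = x²+1
a = 1.0, b = 2.5, n = 6
h = (b - a)/n = 0.250000

Trapezoidal rule: (h/2)[f(x₀) + 2f(x₁) + 2f(x₂) + ... + f(xₙ)]

x_0 = 1.0000, f(x_0) = 2.000000, coefficient = 1
x_1 = 1.2500, f(x_1) = 2.562500, coefficient = 2
x_2 = 1.5000, f(x_2) = 3.250000, coefficient = 2
x_3 = 1.7500, f(x_3) = 4.062500, coefficient = 2
x_4 = 2.0000, f(x_4) = 5.000000, coefficient = 2
x_5 = 2.2500, f(x_5) = 6.062500, coefficient = 2
x_6 = 2.5000, f(x_6) = 7.250000, coefficient = 1

I ≈ (0.250000/2) × 51.125000 = 6.390625
Exact value: 6.375000
Error: 0.015625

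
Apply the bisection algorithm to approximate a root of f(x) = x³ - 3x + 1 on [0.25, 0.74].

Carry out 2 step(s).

f(x) = x³ - 3x + 1
Initial interval: [0.25, 0.74]

Iteration 1:
  c_1 = (0.250000 + 0.740000)/2 = 0.495000
  f(c_1) = f(0.495000) = -0.363713
  f(a) × f(c) < 0, new interval: [0.250000, 0.495000]
Iteration 2:
  c_2 = (0.250000 + 0.495000)/2 = 0.372500
  f(c_2) = f(0.372500) = -0.065813
  f(a) × f(c) < 0, new interval: [0.250000, 0.372500]

After 2 iteration(s), the approximation is c_2 = 0.372500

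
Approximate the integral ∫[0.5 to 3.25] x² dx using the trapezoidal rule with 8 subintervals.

f(x) = x²
a = 0.5, b = 3.25, n = 8
h = (b - a)/n = 0.343750

Trapezoidal rule: (h/2)[f(x₀) + 2f(x₁) + 2f(x₂) + ... + f(xₙ)]

x_0 = 0.5000, f(x_0) = 0.250000, coefficient = 1
x_1 = 0.8438, f(x_1) = 0.711914, coefficient = 2
x_2 = 1.1875, f(x_2) = 1.410156, coefficient = 2
x_3 = 1.5312, f(x_3) = 2.344727, coefficient = 2
x_4 = 1.8750, f(x_4) = 3.515625, coefficient = 2
x_5 = 2.2188, f(x_5) = 4.922852, coefficient = 2
x_6 = 2.5625, f(x_6) = 6.566406, coefficient = 2
x_7 = 2.9062, f(x_7) = 8.446289, coefficient = 2
x_8 = 3.2500, f(x_8) = 10.562500, coefficient = 1

I ≈ (0.343750/2) × 66.648438 = 11.455200
Exact value: 11.401042
Error: 0.054159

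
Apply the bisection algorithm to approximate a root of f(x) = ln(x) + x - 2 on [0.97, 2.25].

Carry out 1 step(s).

f(x) = ln(x) + x - 2
Initial interval: [0.97, 2.25]

Iteration 1:
  c_1 = (0.970000 + 2.250000)/2 = 1.610000
  f(c_1) = f(1.610000) = 0.086234
  f(a) × f(c) < 0, new interval: [0.970000, 1.610000]

After 1 iteration(s), the approximation is c_1 = 1.610000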